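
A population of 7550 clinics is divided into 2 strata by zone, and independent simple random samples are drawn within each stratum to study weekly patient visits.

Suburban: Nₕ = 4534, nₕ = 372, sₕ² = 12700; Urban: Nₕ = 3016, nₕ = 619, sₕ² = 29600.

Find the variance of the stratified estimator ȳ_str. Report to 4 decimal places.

17.3665

Var(ȳ_str) = Σₕ Wₕ²(1 − fₕ)sₕ²/nₕ with Wₕ = Nₕ/N, N = 7550.
Suburban: Wₕ = 0.60052980; term = 0.60052980²·(1 − 0.08204676)·12700/372 = 11.301874.
Urban: Wₕ = 0.39947020; term = 0.39947020²·(1 − 0.20523873)·29600/619 = 6.064661.
Sum = 17.366535.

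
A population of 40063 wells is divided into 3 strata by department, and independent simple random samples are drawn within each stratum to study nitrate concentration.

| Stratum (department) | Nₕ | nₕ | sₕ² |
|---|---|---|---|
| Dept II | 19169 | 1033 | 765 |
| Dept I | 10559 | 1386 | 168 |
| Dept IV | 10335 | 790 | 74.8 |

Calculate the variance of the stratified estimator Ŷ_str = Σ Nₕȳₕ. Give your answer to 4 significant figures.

Var(Ŷ_str) = Σₕ Nₕ²(1 − fₕ)sₕ²/nₕ.
Dept II: 19169²·(1 − 1033/19169)·765/1033 = 2.5745544 × 10^8.
Dept I: 10559²·(1 − 1386/10559)·168/1386 = 1.1740328 × 10^7.
Dept IV: 10335²·(1 − 790/10335)·74.8/790 = 9.340302 × 10^6.
Sum = 2.7853607 × 10^8.

2.785 × 10^8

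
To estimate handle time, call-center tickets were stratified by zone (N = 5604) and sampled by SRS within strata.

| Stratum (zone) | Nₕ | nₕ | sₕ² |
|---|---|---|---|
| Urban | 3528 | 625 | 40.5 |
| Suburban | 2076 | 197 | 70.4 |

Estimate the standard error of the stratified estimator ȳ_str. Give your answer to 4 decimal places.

0.2560

Var(ȳ_str) = Σₕ Wₕ²(1 − fₕ)sₕ²/nₕ with Wₕ = Nₕ/N, N = 5604.
Urban: Wₕ = 0.62955032; term = 0.62955032²·(1 − 0.17715420)·40.5/625 = 0.02113267.
Suburban: Wₕ = 0.37044968; term = 0.37044968²·(1 − 0.09489403)·70.4/197 = 0.04438787.
Sum = 0.06552054.
SE = √(0.06552054) = 0.2560.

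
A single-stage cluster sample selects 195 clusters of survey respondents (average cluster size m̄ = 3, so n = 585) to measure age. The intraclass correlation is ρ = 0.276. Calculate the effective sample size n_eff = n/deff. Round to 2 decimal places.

376.93

deff = 1 + (3 − 1)·0.276 = 1 + 0.552 = 1.552.
n_eff = 585 / 1.552 = 376.93.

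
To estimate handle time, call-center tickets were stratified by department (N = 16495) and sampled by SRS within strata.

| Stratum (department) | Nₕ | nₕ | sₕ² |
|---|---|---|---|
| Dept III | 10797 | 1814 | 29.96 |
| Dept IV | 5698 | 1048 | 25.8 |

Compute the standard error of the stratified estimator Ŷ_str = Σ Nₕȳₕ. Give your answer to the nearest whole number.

Var(Ŷ_str) = Σₕ Nₕ²(1 − fₕ)sₕ²/nₕ.
Dept III: 10797²·(1 − 1814/10797)·29.96/1814 = 1.6018765 × 10^6.
Dept IV: 5698²·(1 − 1048/5698)·25.8/1048 = 652279.64.
Sum = 2.2541561 × 10^6.
SE = √(2.2541561 × 10^6) = 1501.

1501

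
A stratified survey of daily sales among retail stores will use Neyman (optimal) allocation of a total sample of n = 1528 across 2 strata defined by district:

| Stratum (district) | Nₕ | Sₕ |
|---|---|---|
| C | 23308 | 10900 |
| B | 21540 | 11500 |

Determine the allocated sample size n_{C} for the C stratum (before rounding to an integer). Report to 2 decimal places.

Neyman allocation: nₕ = n·NₕSₕ / Σⱼ NⱼSⱼ.
Σ NⱼSⱼ = 23308·10900 + 21540·11500 = 5.017672 × 10^8.
n_{C} = 1528·23308·10900 / (5.017672 × 10^8) = 773.66.

773.66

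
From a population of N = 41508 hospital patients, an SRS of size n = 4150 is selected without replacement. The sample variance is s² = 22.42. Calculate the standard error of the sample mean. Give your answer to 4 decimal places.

0.0697

Under SRS without replacement, Var(ȳ) = (1 − f)·s²/n with f = n/N = 4150/41508 = 0.09998073.
Var(ȳ) = (1 − 0.09998073)·22.42/4150 = 0.90001927·0.0054024096 = 0.0048622728.
SE(ȳ) = √(0.0048622728) = 0.0697.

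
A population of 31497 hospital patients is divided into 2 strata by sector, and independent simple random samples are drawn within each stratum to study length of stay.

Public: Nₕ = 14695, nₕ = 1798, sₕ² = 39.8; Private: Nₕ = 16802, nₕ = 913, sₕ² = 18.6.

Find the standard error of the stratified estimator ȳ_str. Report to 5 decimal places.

Var(ȳ_str) = Σₕ Wₕ²(1 − fₕ)sₕ²/nₕ with Wₕ = Nₕ/N, N = 31497.
Public: Wₕ = 0.46655237; term = 0.46655237²·(1 − 0.12235454)·39.8/1798 = 0.0042287625.
Private: Wₕ = 0.53344763; term = 0.53344763²·(1 − 0.05433877)·18.6/913 = 0.0054822815.
Sum = 0.009711044.
SE = √(0.009711044) = 0.09854.

0.09854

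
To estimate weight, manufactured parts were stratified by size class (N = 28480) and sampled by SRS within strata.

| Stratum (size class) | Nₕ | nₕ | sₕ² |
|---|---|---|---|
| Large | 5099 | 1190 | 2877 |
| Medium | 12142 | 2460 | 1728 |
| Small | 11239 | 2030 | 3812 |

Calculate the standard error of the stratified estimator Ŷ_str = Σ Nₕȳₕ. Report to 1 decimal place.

18031.1

Var(Ŷ_str) = Σₕ Nₕ²(1 − fₕ)sₕ²/nₕ.
Large: 5099²·(1 − 1190/5099)·2877/1190 = 4.8188519 × 10^7.
Medium: 12142²·(1 − 2460/12142)·1728/2460 = 8.257792 × 10^7.
Small: 11239²·(1 − 2030/11239)·3812/2030 = 1.9435557 × 10^8.
Sum = 3.2512201 × 10^8.
SE = √(3.2512201 × 10^8) = 18031.1.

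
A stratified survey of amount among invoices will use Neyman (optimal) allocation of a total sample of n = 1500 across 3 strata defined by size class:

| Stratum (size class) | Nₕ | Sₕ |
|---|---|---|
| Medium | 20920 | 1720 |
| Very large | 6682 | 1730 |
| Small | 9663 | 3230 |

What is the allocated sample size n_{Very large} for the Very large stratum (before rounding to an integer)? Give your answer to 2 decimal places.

220.18

Neyman allocation: nₕ = n·NₕSₕ / Σⱼ NⱼSⱼ.
Σ NⱼSⱼ = 20920·1720 + 6682·1730 + 9663·3230 = 7.875375 × 10^7.
n_{Very large} = 1500·6682·1730 / (7.875375 × 10^7) = 220.18.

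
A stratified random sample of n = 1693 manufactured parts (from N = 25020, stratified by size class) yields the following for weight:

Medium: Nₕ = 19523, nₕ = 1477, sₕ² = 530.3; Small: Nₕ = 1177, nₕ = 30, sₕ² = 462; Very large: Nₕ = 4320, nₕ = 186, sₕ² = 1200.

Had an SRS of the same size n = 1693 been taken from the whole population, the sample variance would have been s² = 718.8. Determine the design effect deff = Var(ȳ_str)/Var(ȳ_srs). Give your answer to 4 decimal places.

Var(ȳ_str) = Σ Wₕ²(1−fₕ)sₕ²/nₕ with Wₕ = Nₕ/25020:
  Medium: (19523/25020)²·(1−1477/19523)·530.3/1477 = 0.20206636
  Small: (1177/25020)²·(1−30/1177)·462/30 = 0.033211309
  Very large: (4320/25020)²·(1−186/4320)·1200/186 = 0.18405512
  → Var(ȳ_str) = 0.41933279.
Var(ȳ_srs) = (1 − 1693/25020)·718.8/1693 = 0.39584275.
deff = 0.41933279 / 0.39584275 = 1.0593.

1.0593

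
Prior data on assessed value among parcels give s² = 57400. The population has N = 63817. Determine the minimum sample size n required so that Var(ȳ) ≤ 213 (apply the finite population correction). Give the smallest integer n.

269

Without fpc, n₀ = s²/D = 57400/213 = 269.4836.
With fpc, (1 − n/N)·s²/n ≤ D requires n ≥ n₀/(1 + n₀/N) = 269.4836/(1 + 269.4836/63817) = 268.3504.
Rounding up, n = 269.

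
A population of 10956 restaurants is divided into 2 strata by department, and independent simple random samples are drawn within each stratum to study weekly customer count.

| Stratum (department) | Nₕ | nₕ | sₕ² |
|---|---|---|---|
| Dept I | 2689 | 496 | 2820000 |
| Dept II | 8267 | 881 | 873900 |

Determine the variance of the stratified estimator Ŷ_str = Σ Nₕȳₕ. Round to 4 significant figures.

Var(Ŷ_str) = Σₕ Nₕ²(1 − fₕ)sₕ²/nₕ.
Dept I: 2689²·(1 − 496/2689)·2820000/496 = 3.3527168 × 10^10.
Dept II: 8267²·(1 − 881/8267)·873900/881 = 6.0567978 × 10^10.
Sum = 9.4095146 × 10^10.

9.410 × 10^10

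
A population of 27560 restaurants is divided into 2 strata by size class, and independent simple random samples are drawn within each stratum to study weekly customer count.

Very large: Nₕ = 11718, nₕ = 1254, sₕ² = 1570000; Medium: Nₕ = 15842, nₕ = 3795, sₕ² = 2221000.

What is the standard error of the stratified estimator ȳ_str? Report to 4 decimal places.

Var(ȳ_str) = Σₕ Wₕ²(1 − fₕ)sₕ²/nₕ with Wₕ = Nₕ/N, N = 27560.
Very large: Wₕ = 0.42518142; term = 0.42518142²·(1 − 0.10701485)·1570000/1254 = 202.11331.
Medium: Wₕ = 0.57481858; term = 0.57481858²·(1 − 0.23955309)·2221000/3795 = 147.05076.
Sum = 349.16407.
SE = √(349.16407) = 18.6859.

18.6859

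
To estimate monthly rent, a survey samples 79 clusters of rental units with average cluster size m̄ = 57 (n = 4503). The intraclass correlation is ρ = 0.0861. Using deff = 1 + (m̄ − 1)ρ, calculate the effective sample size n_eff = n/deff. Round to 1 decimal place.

deff = 1 + (57 − 1)·0.0861 = 1 + 4.8216 = 5.8216.
n_eff = 4503 / 5.8216 = 773.5.

773.5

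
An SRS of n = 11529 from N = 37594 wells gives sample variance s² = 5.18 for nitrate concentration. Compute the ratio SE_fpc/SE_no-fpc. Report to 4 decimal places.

f = n/N = 11529/37594 = 0.30667128.
SE_no-fpc = √(s²/n) = 0.021196739; SE_fpc = √((1−f)s²/n) = 0.017649754.
Ratio = √(1−f) = 0.83266363.

0.8327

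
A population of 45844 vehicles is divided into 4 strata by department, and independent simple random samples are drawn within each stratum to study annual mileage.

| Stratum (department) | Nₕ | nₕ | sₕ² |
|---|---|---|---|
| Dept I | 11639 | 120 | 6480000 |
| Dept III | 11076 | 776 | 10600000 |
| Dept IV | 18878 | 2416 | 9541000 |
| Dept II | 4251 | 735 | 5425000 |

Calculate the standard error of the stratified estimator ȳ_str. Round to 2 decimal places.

69.45

Var(ȳ_str) = Σₕ Wₕ²(1 − fₕ)sₕ²/nₕ with Wₕ = Nₕ/N, N = 45844.
Dept I: Wₕ = 0.25388273; term = 0.25388273²·(1 − 0.01031016)·6480000/120 = 3444.7618.
Dept III: Wₕ = 0.24160195; term = 0.24160195²·(1 − 0.07006139)·10600000/776 = 741.47977.
Dept IV: Wₕ = 0.41178780; term = 0.41178780²·(1 − 0.12797966)·9541000/2416 = 583.94311.
Dept II: Wₕ = 0.09272751; term = 0.09272751²·(1 − 0.17290049)·5425000/735 = 52.491305.
Sum = 4822.676.
SE = √(4822.676) = 69.45.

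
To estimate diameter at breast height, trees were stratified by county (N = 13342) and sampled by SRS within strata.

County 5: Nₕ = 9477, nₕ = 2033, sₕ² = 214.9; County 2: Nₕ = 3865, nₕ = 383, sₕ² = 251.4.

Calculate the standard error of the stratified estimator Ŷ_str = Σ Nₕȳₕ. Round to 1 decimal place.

4036.2

Var(Ŷ_str) = Σₕ Nₕ²(1 − fₕ)sₕ²/nₕ.
County 5: 9477²·(1 − 2033/9477)·214.9/2033 = 7.4572084 × 10^6.
County 2: 3865²·(1 − 383/3865)·251.4/383 = 8.8337431 × 10^6.
Sum = 1.6290952 × 10^7.
SE = √(1.6290952 × 10^7) = 4036.2.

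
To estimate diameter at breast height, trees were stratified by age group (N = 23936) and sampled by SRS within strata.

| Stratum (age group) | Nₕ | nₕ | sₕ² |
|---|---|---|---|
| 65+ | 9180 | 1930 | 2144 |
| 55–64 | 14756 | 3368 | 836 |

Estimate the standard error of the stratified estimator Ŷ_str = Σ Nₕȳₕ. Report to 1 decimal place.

10753.9

Var(Ŷ_str) = Σₕ Nₕ²(1 − fₕ)sₕ²/nₕ.
65+: 9180²·(1 − 1930/9180)·2144/1930 = 7.3934674 × 10^7.
55–64: 14756²·(1 − 3368/14756)·836/3368 = 4.1710971 × 10^7.
Sum = 1.1564565 × 10^8.
SE = √(1.1564565 × 10^8) = 10753.9.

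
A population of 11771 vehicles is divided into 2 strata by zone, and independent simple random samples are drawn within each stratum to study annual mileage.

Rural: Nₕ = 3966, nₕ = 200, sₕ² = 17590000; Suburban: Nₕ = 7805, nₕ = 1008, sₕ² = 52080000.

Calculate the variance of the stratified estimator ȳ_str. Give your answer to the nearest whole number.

29263

Var(ȳ_str) = Σₕ Wₕ²(1 − fₕ)sₕ²/nₕ with Wₕ = Nₕ/N, N = 11771.
Rural: Wₕ = 0.33692974; term = 0.33692974²·(1 − 0.05042864)·17590000/200 = 9480.7381.
Suburban: Wₕ = 0.66307026; term = 0.66307026²·(1 − 0.12914798)·52080000/1008 = 19782.169.
Sum = 29262.907.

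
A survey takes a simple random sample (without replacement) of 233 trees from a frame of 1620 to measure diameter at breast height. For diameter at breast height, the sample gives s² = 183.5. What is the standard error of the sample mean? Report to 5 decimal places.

0.82115

Under SRS without replacement, Var(ȳ) = (1 − f)·s²/n with f = n/N = 233/1620 = 0.14382716.
Var(ȳ) = (1 − 0.14382716)·183.5/233 = 0.85617284·0.78755365 = 0.67428204.
SE(ȳ) = √(0.67428204) = 0.82115.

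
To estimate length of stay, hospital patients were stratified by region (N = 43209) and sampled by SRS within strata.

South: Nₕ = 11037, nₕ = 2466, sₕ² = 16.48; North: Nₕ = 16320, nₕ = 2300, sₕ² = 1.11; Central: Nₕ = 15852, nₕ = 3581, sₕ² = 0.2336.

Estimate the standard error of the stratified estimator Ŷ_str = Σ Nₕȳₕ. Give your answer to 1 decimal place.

869.1

Var(Ŷ_str) = Σₕ Nₕ²(1 − fₕ)sₕ²/nₕ.
South: 11037²·(1 − 2466/11037)·16.48/2466 = 632188.62.
North: 16320²·(1 − 2300/16320)·1.11/2300 = 110423.96.
Central: 15852²·(1 − 3581/15852)·0.2336/3581 = 12689.15.
Sum = 755301.73.
SE = √(755301.73) = 869.1.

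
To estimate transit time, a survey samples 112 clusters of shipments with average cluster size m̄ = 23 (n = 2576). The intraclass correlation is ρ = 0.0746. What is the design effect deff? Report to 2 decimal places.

2.64

deff = 1 + (23 − 1)·0.0746 = 1 + 1.6412 = 2.6412.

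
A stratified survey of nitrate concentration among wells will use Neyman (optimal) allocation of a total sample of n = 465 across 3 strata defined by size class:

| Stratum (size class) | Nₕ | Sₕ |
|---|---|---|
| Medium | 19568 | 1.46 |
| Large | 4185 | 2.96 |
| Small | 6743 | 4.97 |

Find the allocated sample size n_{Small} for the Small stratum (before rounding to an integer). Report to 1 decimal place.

Neyman allocation: nₕ = n·NₕSₕ / Σⱼ NⱼSⱼ.
Σ NⱼSⱼ = 19568·1.46 + 4185·2.96 + 6743·4.97 = 74469.59.
n_{Small} = 465·6743·4.97 / 74469.59 = 209.3.

209.3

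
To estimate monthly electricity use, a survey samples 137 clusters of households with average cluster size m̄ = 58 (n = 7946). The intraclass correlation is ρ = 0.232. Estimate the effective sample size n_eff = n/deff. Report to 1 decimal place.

558.6

deff = 1 + (58 − 1)·0.232 = 1 + 13.224 = 14.224.
n_eff = 7946 / 14.224 = 558.6.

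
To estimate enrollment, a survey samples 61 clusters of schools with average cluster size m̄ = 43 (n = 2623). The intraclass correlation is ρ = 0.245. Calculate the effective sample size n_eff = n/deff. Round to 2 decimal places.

deff = 1 + (43 − 1)·0.245 = 1 + 10.29 = 11.29.
n_eff = 2623 / 11.29 = 232.33.

232.33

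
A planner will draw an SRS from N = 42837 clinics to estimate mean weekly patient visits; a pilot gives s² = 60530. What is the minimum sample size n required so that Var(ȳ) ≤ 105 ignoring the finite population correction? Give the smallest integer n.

Without fpc, n₀ = s²/D = 60530/105 = 576.4762.
Rounding up, n = 577.

577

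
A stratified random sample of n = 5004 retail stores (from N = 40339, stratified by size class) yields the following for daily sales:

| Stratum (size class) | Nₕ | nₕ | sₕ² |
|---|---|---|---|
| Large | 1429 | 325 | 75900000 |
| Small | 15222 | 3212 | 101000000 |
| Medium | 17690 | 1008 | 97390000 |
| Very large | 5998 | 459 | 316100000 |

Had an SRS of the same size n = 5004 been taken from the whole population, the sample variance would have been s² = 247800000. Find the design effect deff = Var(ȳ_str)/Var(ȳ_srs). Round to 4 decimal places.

Var(ȳ_str) = Σ Wₕ²(1−fₕ)sₕ²/nₕ with Wₕ = Nₕ/40339:
  Large: (1429/40339)²·(1−325/1429)·75900000/325 = 226.41722
  Small: (15222/40339)²·(1−3212/15222)·101000000/3212 = 3532.7289
  Medium: (17690/40339)²·(1−1008/17690)·97390000/1008 = 17521.833
  Very large: (5998/40339)²·(1−459/5998)·316100000/459 = 14060.455
  → Var(ȳ_str) = 35341.434.
Var(ȳ_srs) = (1 − 5004/40339)·247800000/5004 = 43377.445.
deff = 35341.434 / 43377.445 = 0.8147.

0.8147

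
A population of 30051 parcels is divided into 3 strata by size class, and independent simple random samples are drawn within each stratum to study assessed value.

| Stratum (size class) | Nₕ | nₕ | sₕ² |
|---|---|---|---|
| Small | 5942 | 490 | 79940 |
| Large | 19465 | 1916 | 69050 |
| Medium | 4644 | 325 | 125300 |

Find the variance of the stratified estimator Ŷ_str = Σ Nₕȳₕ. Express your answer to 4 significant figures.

Var(Ŷ_str) = Σₕ Nₕ²(1 − fₕ)sₕ²/nₕ.
Small: 5942²·(1 − 490/5942)·79940/490 = 5.2851408 × 10^9.
Large: 19465²·(1 − 1916/19465)·69050/1916 = 1.2310479 × 10^10.
Medium: 4644²·(1 − 325/4644)·125300/325 = 7.732913 × 10^9.
Sum = 2.5328533 × 10^10.

2.533 × 10^10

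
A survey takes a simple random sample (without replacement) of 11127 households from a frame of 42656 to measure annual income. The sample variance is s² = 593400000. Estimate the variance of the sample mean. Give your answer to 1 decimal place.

39418.4

Under SRS without replacement, Var(ȳ) = (1 − f)·s²/n with f = n/N = 11127/42656 = 0.26085428.
Var(ȳ) = (1 − 0.26085428)·593400000/11127 = 0.73914572·53329.738 = 39418.448.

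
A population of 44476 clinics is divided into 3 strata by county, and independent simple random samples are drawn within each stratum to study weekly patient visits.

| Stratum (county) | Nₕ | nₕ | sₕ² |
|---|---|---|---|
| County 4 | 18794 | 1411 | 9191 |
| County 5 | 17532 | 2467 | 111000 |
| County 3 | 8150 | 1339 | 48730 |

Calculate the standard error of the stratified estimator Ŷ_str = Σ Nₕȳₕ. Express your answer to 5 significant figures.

Var(Ŷ_str) = Σₕ Nₕ²(1 − fₕ)sₕ²/nₕ.
County 4: 18794²·(1 − 1411/18794)·9191/1411 = 2.1280396 × 10^9.
County 5: 17532²·(1 − 2467/17532)·111000/2467 = 1.1883775 × 10^10.
County 3: 8150²·(1 − 1339/8150)·48730/1339 = 2.0201533 × 10^9.
Sum = 1.6031968 × 10^10.
SE = √(1.6031968 × 10^10) = 126620.

126620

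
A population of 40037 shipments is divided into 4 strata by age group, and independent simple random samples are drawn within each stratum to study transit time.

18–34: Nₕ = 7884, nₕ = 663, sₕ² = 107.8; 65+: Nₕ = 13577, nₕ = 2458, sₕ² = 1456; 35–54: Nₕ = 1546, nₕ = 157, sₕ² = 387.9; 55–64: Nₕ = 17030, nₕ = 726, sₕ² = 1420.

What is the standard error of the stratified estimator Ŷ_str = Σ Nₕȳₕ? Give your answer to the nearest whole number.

Var(Ŷ_str) = Σₕ Nₕ²(1 − fₕ)sₕ²/nₕ.
18–34: 7884²·(1 − 663/7884)·107.8/663 = 9.2565509 × 10^6.
65+: 13577²·(1 − 2458/13577)·1456/2458 = 8.9422961 × 10^7.
35–54: 1546²·(1 − 157/1546)·387.9/157 = 5.3055677 × 10^6.
55–64: 17030²·(1 − 726/17030)·1420/726 = 5.4307591 × 10^8.
Sum = 6.4706099 × 10^8.
SE = √(6.4706099 × 10^8) = 25437.

25437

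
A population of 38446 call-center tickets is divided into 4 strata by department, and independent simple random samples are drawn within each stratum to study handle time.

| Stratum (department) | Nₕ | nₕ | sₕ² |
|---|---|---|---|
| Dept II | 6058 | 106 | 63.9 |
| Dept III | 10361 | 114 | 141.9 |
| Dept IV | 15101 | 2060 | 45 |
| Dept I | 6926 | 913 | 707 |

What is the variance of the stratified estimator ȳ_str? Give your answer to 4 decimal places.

Var(ȳ_str) = Σₕ Wₕ²(1 − fₕ)sₕ²/nₕ with Wₕ = Nₕ/N, N = 38446.
Dept II: Wₕ = 0.15757166; term = 0.15757166²·(1 − 0.01749752)·63.9/106 = 0.014705672.
Dept III: Wₕ = 0.26949488; term = 0.26949488²·(1 − 0.01100280)·141.9/114 = 0.089407434.
Dept IV: Wₕ = 0.39278469; term = 0.39278469²·(1 − 0.13641481)·45/2060 = 0.0029104462.
Dept I: Wₕ = 0.18014878; term = 0.18014878²·(1 − 0.13182212)·707/913 = 0.021818255.
Sum = 0.12884181.

0.1288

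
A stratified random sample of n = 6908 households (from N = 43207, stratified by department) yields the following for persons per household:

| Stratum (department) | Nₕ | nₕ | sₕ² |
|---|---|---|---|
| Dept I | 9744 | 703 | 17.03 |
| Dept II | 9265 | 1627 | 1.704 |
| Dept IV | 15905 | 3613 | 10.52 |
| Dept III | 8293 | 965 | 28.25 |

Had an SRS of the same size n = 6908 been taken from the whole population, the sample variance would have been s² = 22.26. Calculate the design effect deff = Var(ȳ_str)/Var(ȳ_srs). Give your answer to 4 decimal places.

Var(ȳ_str) = Σ Wₕ²(1−fₕ)sₕ²/nₕ with Wₕ = Nₕ/43207:
  Dept I: (9744/43207)²·(1−703/9744)·17.03/703 = 0.0011431543
  Dept II: (9265/43207)²·(1−1627/9265)·1.704/1627 = 3.9700766 × 10^-5
  Dept IV: (15905/43207)²·(1−3613/15905)·10.52/3613 = 3.0492693 × 10^-4
  Dept III: (8293/43207)²·(1−965/8293)·28.25/965 = 9.5297178 × 10^-4
  → Var(ȳ_str) = 0.0024407538.
Var(ȳ_srs) = (1 − 6908/43207)·22.26/6908 = 0.0027071566.
deff = 0.0024407538 / 0.0027071566 = 0.9016.

0.9016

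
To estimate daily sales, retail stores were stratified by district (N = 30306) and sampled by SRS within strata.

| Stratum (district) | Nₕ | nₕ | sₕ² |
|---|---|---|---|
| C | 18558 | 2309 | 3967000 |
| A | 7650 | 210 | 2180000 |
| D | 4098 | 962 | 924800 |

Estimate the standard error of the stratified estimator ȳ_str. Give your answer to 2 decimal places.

Var(ȳ_str) = Σₕ Wₕ²(1 − fₕ)sₕ²/nₕ with Wₕ = Nₕ/N, N = 30306.
C: Wₕ = 0.61235399; term = 0.61235399²·(1 − 0.12442073)·3967000/2309 = 564.07758.
A: Wₕ = 0.25242526; term = 0.25242526²·(1 − 0.02745098)·2180000/210 = 643.30116.
D: Wₕ = 0.13522075; term = 0.13522075²·(1 − 0.23474866)·924800/962 = 13.451277.
Sum = 1220.83.
SE = √(1220.83) = 34.94.

34.94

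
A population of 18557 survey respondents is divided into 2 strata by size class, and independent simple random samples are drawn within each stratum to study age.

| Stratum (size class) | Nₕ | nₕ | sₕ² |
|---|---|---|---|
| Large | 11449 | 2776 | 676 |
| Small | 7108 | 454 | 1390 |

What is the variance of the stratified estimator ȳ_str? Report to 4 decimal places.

0.4907

Var(ȳ_str) = Σₕ Wₕ²(1 − fₕ)sₕ²/nₕ with Wₕ = Nₕ/N, N = 18557.
Large: Wₕ = 0.61696395; term = 0.61696395²·(1 − 0.24246659)·676/2776 = 0.070218023.
Small: Wₕ = 0.38303605; term = 0.38303605²·(1 − 0.06387169)·1390/454 = 0.42050739.
Sum = 0.49072541.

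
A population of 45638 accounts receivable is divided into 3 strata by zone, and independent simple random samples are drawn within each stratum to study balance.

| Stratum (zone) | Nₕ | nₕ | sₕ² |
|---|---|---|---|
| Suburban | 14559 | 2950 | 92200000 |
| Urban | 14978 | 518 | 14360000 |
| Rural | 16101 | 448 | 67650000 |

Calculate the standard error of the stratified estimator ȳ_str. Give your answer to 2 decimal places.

153.92

Var(ȳ_str) = Σₕ Wₕ²(1 − fₕ)sₕ²/nₕ with Wₕ = Nₕ/N, N = 45638.
Suburban: Wₕ = 0.31901047; term = 0.31901047²·(1 − 0.20262381)·92200000/2950 = 2536.1916.
Urban: Wₕ = 0.32819142; term = 0.32819142²·(1 − 0.03458406)·14360000/518 = 2882.6611.
Rural: Wₕ = 0.35279811; term = 0.35279811²·(1 − 0.02782436)·67650000/448 = 18272.039.
Sum = 23690.892.
SE = √(23690.892) = 153.92.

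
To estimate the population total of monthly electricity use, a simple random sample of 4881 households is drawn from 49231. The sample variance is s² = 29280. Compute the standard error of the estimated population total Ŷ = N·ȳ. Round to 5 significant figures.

114450

Var(Ŷ) = N²·Var(ȳ) = N²·(1 − n/N)·s²/n.
f = 4881/49231 = 0.09914485; Var(ȳ) = 0.90085515·29280/4881 = 5.4040235.
Var(Ŷ) = 49231² · 5.4040235 = 1.3097685 × 10^10.
SE(Ŷ) = √(1.3097685 × 10^10) = 114450.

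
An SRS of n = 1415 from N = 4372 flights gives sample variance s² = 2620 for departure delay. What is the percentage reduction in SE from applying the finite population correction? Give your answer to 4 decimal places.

f = n/N = 1415/4372 = 0.32365050.
SE_no-fpc = √(s²/n) = 1.3607315; SE_fpc = √((1−f)s²/n) = 1.119072.
Ratio = √(1−f) = 0.82240470. Reduction = 100·(1 − 0.82240470) = 17.7595%.

17.7595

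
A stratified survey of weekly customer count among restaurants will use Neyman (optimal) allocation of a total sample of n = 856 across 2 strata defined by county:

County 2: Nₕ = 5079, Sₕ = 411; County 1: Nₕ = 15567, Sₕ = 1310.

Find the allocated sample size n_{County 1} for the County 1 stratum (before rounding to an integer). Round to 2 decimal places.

Neyman allocation: nₕ = n·NₕSₕ / Σⱼ NⱼSⱼ.
Σ NⱼSⱼ = 5079·411 + 15567·1310 = 2.2480239 × 10^7.
n_{County 1} = 856·15567·1310 / (2.2480239 × 10^7) = 776.51.

776.51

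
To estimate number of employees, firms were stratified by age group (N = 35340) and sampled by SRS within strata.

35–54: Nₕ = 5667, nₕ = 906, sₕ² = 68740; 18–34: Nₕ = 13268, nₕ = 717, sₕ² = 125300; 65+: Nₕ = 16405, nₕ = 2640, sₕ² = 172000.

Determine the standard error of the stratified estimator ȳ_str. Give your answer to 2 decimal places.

Var(ȳ_str) = Σₕ Wₕ²(1 − fₕ)sₕ²/nₕ with Wₕ = Nₕ/N, N = 35340.
35–54: Wₕ = 0.16035654; term = 0.16035654²·(1 − 0.15987295)·68740/906 = 1.639078.
18–34: Wₕ = 0.37543860; term = 0.37543860²·(1 − 0.05403979)·125300/717 = 23.301432.
65+: Wₕ = 0.46420487; term = 0.46420487²·(1 − 0.16092655)·172000/2640 = 11.779962.
Sum = 36.720472.
SE = √(36.720472) = 6.06.

6.06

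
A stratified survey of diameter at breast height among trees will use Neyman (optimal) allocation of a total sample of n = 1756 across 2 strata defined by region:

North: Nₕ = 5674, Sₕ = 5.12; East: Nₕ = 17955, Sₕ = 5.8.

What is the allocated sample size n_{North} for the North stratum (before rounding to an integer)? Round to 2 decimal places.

Neyman allocation: nₕ = n·NₕSₕ / Σⱼ NⱼSⱼ.
Σ NⱼSⱼ = 5674·5.12 + 17955·5.8 = 133189.88.
n_{North} = 1756·5674·5.12 / 133189.88 = 383.01.

383.01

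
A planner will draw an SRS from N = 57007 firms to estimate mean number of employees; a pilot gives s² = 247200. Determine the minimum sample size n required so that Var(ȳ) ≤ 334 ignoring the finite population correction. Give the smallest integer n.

741

Without fpc, n₀ = s²/D = 247200/334 = 740.1198.
Rounding up, n = 741.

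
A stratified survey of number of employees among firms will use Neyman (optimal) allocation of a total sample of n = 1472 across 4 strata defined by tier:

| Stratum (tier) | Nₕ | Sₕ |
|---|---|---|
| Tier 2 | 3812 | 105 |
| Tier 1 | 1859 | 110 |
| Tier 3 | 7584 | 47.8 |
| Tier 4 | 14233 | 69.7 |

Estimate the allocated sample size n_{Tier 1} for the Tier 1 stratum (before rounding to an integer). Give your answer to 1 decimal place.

Neyman allocation: nₕ = n·NₕSₕ / Σⱼ NⱼSⱼ.
Σ NⱼSⱼ = 3812·105 + 1859·110 + 7584·47.8 + 14233·69.7 = 1.9593053 × 10^6.
n_{Tier 1} = 1472·1859·110 / (1.9593053 × 10^6) = 153.6.

153.6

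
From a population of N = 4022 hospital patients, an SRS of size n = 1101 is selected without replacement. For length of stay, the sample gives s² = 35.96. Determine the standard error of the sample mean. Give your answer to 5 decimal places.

Under SRS without replacement, Var(ȳ) = (1 − f)·s²/n with f = n/N = 1101/4022 = 0.27374441.
Var(ȳ) = (1 − 0.27374441)·35.96/1101 = 0.72625559·0.032661217 = 0.023720392.
SE(ȳ) = √(0.023720392) = 0.15401.

0.15401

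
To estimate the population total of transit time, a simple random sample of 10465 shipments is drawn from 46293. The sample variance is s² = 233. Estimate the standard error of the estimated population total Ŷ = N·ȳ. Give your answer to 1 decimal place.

Var(Ŷ) = N²·Var(ȳ) = N²·(1 − n/N)·s²/n.
f = 10465/46293 = 0.22606010; Var(ȳ) = 0.77393990·233/10465 = 0.017231533.
Var(Ŷ) = 46293² · 0.017231533 = 3.6927896 × 10^7.
SE(Ŷ) = √(3.6927896 × 10^7) = 6076.8.

6076.8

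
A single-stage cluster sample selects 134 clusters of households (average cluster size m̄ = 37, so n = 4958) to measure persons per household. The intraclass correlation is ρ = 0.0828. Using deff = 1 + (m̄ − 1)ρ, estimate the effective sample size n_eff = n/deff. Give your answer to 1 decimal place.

deff = 1 + (37 − 1)·0.0828 = 1 + 2.9808 = 3.9808.
n_eff = 4958 / 3.9808 = 1245.5.

1245.5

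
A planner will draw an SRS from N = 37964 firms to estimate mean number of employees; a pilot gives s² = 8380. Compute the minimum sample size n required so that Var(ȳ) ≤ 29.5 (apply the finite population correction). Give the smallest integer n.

Without fpc, n₀ = s²/D = 8380/29.5 = 284.0678.
With fpc, (1 − n/N)·s²/n ≤ D requires n ≥ n₀/(1 + n₀/N) = 284.0678/(1 + 284.0678/37964) = 281.9580.
Rounding up, n = 282.

282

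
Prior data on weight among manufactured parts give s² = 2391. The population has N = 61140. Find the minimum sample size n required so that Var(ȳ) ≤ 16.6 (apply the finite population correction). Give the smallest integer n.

Without fpc, n₀ = s²/D = 2391/16.6 = 144.0361.
With fpc, (1 − n/N)·s²/n ≤ D requires n ≥ n₀/(1 + n₀/N) = 144.0361/(1 + 144.0361/61140) = 143.6976.
Rounding up, n = 144.

144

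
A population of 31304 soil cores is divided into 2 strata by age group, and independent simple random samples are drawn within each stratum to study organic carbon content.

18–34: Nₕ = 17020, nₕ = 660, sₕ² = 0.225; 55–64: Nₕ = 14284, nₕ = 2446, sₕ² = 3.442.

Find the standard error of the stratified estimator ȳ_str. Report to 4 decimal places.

Var(ȳ_str) = Σₕ Wₕ²(1 − fₕ)sₕ²/nₕ with Wₕ = Nₕ/N, N = 31304.
18–34: Wₕ = 0.54370049; term = 0.54370049²·(1 − 0.03877791)·0.225/660 = 9.686832 × 10^-5.
55–64: Wₕ = 0.45629951; term = 0.45629951²·(1 − 0.17124055)·3.442/2446 = 2.4281914 × 10^-4.
Sum = 3.3968746 × 10^-4.
SE = √(3.3968746 × 10^-4) = 0.0184.

0.0184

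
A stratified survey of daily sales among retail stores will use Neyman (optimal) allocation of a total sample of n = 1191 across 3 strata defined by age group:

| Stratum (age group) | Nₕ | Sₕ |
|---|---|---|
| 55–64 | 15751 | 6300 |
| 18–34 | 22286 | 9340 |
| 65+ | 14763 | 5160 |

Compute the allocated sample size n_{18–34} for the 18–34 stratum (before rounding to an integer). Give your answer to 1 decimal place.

646.3

Neyman allocation: nₕ = n·NₕSₕ / Σⱼ NⱼSⱼ.
Σ NⱼSⱼ = 15751·6300 + 22286·9340 + 14763·5160 = 3.8355962 × 10^8.
n_{18–34} = 1191·22286·9340 / (3.8355962 × 10^8) = 646.3.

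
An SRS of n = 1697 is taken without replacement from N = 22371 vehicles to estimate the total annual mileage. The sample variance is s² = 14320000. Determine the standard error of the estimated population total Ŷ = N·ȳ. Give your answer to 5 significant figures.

1.9755 × 10^6

Var(Ŷ) = N²·Var(ȳ) = N²·(1 − n/N)·s²/n.
f = 1697/22371 = 0.07585714; Var(ȳ) = 0.92414286·14320000/1697 = 7798.3063.
Var(Ŷ) = 22371² · 7798.3063 = 3.9027532 × 10^12.
SE(Ŷ) = √(3.9027532 × 10^12) = 1.9755 × 10^6.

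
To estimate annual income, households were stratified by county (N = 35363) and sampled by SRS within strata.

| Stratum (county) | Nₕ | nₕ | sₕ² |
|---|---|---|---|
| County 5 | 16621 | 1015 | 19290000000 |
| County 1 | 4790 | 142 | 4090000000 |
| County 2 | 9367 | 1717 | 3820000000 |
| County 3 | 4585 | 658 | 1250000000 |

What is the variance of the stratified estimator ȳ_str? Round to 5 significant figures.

Var(ȳ_str) = Σₕ Wₕ²(1 − fₕ)sₕ²/nₕ with Wₕ = Nₕ/N, N = 35363.
County 5: Wₕ = 0.47001103; term = 0.47001103²·(1 − 0.06106732)·19290000000/1015 = 3.942001 × 10^6.
County 1: Wₕ = 0.13545231; term = 0.13545231²·(1 − 0.02964509)·4090000000/142 = 512788.64.
County 2: Wₕ = 0.26488137; term = 0.26488137²·(1 − 0.18330309)·3820000000/1717 = 127484.33.
County 3: Wₕ = 0.12965529; term = 0.12965529²·(1 − 0.14351145)·1250000000/658 = 27351.816.
Sum = 4.6096258 × 10^6.

4.6096 × 10^6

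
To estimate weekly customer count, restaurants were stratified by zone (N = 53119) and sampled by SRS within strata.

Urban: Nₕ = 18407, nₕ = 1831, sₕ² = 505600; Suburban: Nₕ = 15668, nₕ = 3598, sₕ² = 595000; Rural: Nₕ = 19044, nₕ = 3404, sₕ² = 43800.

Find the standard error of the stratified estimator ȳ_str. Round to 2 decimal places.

6.50

Var(ȳ_str) = Σₕ Wₕ²(1 − fₕ)sₕ²/nₕ with Wₕ = Nₕ/N, N = 53119.
Urban: Wₕ = 0.34652384; term = 0.34652384²·(1 − 0.09947303)·505600/1831 = 29.859442.
Suburban: Wₕ = 0.29496037; term = 0.29496037²·(1 − 0.22964003)·595000/3598 = 11.083498.
Rural: Wₕ = 0.35851579; term = 0.35851579²·(1 − 0.17874396)·43800/3404 = 1.35825.
Sum = 42.30119.
SE = √(42.30119) = 6.50.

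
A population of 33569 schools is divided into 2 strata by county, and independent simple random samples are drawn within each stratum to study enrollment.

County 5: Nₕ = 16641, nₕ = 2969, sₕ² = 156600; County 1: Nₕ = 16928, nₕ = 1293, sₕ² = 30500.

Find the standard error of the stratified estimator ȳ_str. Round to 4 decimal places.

Var(ȳ_str) = Σₕ Wₕ²(1 − fₕ)sₕ²/nₕ with Wₕ = Nₕ/N, N = 33569.
County 5: Wₕ = 0.49572522; term = 0.49572522²·(1 − 0.17841476)·156600/2969 = 10.649181.
County 1: Wₕ = 0.50427478; term = 0.50427478²·(1 − 0.07638233)·30500/1293 = 5.5402332.
Sum = 16.189414.
SE = √(16.189414) = 4.0236.

4.0236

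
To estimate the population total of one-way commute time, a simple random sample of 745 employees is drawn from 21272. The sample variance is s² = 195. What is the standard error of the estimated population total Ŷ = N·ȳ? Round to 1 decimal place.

Var(Ŷ) = N²·Var(ȳ) = N²·(1 − n/N)·s²/n.
f = 745/21272 = 0.03502256; Var(ȳ) = 0.96497744·195/745 = 0.25257799.
Var(Ŷ) = 21272² · 0.25257799 = 1.1429103 × 10^8.
SE(Ŷ) = √(1.1429103 × 10^8) = 10690.7.

10690.7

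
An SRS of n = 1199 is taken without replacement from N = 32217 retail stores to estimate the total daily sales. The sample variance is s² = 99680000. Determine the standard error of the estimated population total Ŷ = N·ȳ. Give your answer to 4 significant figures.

9.115 × 10^6

Var(Ŷ) = N²·Var(ȳ) = N²·(1 − n/N)·s²/n.
f = 1199/32217 = 0.03721638; Var(ȳ) = 0.96278362·99680000/1199 = 80041.928.
Var(Ŷ) = 32217² · 80041.928 = 8.3078326 × 10^13.
SE(Ŷ) = √(8.3078326 × 10^13) = 9.115 × 10^6.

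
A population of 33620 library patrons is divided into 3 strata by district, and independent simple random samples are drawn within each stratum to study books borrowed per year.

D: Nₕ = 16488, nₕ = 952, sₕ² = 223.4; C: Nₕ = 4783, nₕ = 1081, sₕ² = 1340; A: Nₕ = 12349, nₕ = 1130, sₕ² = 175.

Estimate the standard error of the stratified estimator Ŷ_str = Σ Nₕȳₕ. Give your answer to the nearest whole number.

10174

Var(Ŷ_str) = Σₕ Nₕ²(1 − fₕ)sₕ²/nₕ.
D: 16488²·(1 − 952/16488)·223.4/952 = 6.0110925 × 10^7.
C: 4783²·(1 − 1081/4783)·1340/1081 = 2.1949059 × 10^7.
A: 12349²·(1 − 1130/12349)·175/1130 = 2.1455841 × 10^7.
Sum = 1.0351583 × 10^8.
SE = √(1.0351583 × 10^8) = 10174.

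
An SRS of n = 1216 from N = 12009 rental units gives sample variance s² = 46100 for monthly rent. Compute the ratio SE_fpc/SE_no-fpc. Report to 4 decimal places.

0.9480

f = n/N = 1216/12009 = 0.10125739.
SE_no-fpc = √(s²/n) = 6.1572059; SE_fpc = √((1−f)s²/n) = 5.8371566.
Ratio = √(1−f) = 0.94802036.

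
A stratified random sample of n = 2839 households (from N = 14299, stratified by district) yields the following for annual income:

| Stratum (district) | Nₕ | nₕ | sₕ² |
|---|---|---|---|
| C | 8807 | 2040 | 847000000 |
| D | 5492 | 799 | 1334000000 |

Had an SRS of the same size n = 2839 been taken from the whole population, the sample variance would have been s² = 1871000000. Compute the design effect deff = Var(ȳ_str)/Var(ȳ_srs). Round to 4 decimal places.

0.6276

Var(ȳ_str) = Σ Wₕ²(1−fₕ)sₕ²/nₕ with Wₕ = Nₕ/14299:
  C: (8807/14299)²·(1−2040/8807)·847000000/2040 = 121022.49
  D: (5492/14299)²·(1−799/5492)·1334000000/799 = 210464.48
  → Var(ȳ_str) = 331486.97.
Var(ȳ_srs) = (1 − 2839/14299)·1871000000/2839 = 528186.56.
deff = 331486.97 / 528186.56 = 0.6276.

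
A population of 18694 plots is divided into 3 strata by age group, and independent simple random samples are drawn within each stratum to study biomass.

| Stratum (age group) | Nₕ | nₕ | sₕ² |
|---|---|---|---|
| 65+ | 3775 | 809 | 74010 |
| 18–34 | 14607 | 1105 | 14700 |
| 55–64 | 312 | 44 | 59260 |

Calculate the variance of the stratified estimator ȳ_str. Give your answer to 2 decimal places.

Var(ȳ_str) = Σₕ Wₕ²(1 − fₕ)sₕ²/nₕ with Wₕ = Nₕ/N, N = 18694.
65+: Wₕ = 0.20193645; term = 0.20193645²·(1 − 0.21430464)·74010/809 = 2.9310654.
18–34: Wₕ = 0.78137370; term = 0.78137370²·(1 − 0.07564866)·14700/1105 = 7.5077484.
55–64: Wₕ = 0.01668985; term = 0.01668985²·(1 − 0.14102564)·59260/44 = 0.32225071.
Sum = 10.761065.

10.76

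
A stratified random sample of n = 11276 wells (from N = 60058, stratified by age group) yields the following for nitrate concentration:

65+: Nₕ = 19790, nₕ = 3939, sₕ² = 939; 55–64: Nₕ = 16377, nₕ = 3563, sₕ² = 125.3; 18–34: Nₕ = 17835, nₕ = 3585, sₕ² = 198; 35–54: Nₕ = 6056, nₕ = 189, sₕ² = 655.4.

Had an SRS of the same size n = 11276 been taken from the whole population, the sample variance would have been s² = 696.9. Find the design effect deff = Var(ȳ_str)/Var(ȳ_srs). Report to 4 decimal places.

Var(ȳ_str) = Σ Wₕ²(1−fₕ)sₕ²/nₕ with Wₕ = Nₕ/60058:
  65+: (19790/60058)²·(1−3939/19790)·939/3939 = 0.020731959
  55–64: (16377/60058)²·(1−3563/16377)·125.3/3563 = 0.0020460328
  18–34: (17835/60058)²·(1−3585/17835)·198/3585 = 0.003891547
  35–54: (6056/60058)²·(1−189/6056)·655.4/189 = 0.034158977
  → Var(ȳ_str) = 0.060828516.
Var(ȳ_srs) = (1 − 11276/60058)·696.9/11276 = 0.050200048.
deff = 0.060828516 / 0.050200048 = 1.2117.

1.2117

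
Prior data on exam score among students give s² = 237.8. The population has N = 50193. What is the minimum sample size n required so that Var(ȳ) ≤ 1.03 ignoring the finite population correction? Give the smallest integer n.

Without fpc, n₀ = s²/D = 237.8/1.03 = 230.8738.
Rounding up, n = 231.

231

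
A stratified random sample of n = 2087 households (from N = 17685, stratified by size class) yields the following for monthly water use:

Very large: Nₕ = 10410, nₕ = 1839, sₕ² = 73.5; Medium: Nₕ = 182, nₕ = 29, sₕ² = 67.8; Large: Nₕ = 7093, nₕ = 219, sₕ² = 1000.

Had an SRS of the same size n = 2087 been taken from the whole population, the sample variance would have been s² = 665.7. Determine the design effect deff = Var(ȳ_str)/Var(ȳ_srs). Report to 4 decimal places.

2.5715

Var(ȳ_str) = Σ Wₕ²(1−fₕ)sₕ²/nₕ with Wₕ = Nₕ/17685:
  Very large: (10410/17685)²·(1−1839/10410)·73.5/1839 = 0.011401913
  Medium: (182/17685)²·(1−29/182)·67.8/29 = 2.0815382 × 10^-4
  Large: (7093/17685)²·(1−219/7093)·1000/219 = 0.71184468
  → Var(ȳ_str) = 0.72345475.
Var(ȳ_srs) = (1 − 2087/17685)·665.7/2087 = 0.28133254.
deff = 0.72345475 / 0.28133254 = 2.5715.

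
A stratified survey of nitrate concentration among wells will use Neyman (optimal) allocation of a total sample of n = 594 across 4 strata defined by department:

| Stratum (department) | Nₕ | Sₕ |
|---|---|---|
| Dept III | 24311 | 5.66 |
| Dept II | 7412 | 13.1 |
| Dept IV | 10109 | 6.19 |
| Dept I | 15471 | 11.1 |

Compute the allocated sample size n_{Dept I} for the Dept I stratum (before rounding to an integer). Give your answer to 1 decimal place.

217.5

Neyman allocation: nₕ = n·NₕSₕ / Σⱼ NⱼSⱼ.
Σ NⱼSⱼ = 24311·5.66 + 7412·13.1 + 10109·6.19 + 15471·11.1 = 469000.27.
n_{Dept I} = 594·15471·11.1 / 469000.27 = 217.5.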